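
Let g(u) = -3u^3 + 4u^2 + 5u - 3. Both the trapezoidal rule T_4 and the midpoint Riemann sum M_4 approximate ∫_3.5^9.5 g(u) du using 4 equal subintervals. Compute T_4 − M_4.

-183.9375

T_4 = -4855.875.
M_4 = -4671.9375.
T_4 − M_4 = -183.9375.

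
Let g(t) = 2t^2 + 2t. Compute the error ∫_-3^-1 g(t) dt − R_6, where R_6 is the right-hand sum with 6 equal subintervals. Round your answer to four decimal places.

1.9259

Exact integral: ∫_-3^-1 g(t) dt ≈ 9.333333.
R_6 ≈ 7.407407.
Error ≈ 9.333333 − 7.407407 ≈ 1.9259.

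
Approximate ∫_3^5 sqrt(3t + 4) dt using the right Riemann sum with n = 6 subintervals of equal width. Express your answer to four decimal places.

8.1131

Δt = (5 − 3)/6 = 1/3.
Right endpoints: 10/3, 11/3, 4, 13/3, 14/3, 5.
f(10/3) ≈ 3.7417, f(11/3) ≈ 3.8730, f(4) ≈ 4.0000, f(13/3) ≈ 4.1231, f(14/3) ≈ 4.2426, f(5) ≈ 4.3589.
Sum = Δt · [f(10/3) + f(11/3) + f(4) + ...].
Sum ≈ 8.1131.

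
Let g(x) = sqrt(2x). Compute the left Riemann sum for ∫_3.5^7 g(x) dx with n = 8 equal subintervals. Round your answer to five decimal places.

Δx = (7 − 3.5)/8 = 0.4375.
Left endpoints: 3.5, 3.9375, 4.375, 4.8125, 5.25, 5.6875, 6.125, 6.5625.
g(3.5) ≈ 2.64575, g(3.9375) ≈ 2.80624, g(4.375) ≈ 2.95804, g(4.8125) ≈ 3.10242, g(5.25) ≈ 3.24037, g(5.6875) ≈ 3.37268, g(6.125) ≈ 3.50000, g(6.5625) ≈ 3.62284.
Sum = Δx · [g(3.5) + g(3.9375) + g(4.375) + ...].
Sum ≈ 11.04615.

11.04615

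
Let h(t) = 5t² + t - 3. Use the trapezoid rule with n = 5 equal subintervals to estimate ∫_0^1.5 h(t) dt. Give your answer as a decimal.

2.3625

Δt = (1.5 − 0)/5 = 0.3.
h(0) = -3, h(0.3) = -2.25, h(0.6) = -0.6, h(0.9) = 1.95, h(1.2) = 5.4, h(1.5) = 9.75.
T_5 = (Δt/2)·[h(t_0) + 2h(t_1) + ... + 2h(t_{4}) + h(t_5)].
Sum = 2.3625.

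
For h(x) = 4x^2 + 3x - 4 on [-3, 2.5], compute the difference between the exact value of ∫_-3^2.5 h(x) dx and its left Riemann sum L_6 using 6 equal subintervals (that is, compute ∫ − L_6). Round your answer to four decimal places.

-0.5602

Exact integral: ∫_-3^2.5 h(x) dx ≈ 30.708333.
L_6 ≈ 31.268519.
Error ≈ 30.708333 − 31.268519 ≈ -0.5602.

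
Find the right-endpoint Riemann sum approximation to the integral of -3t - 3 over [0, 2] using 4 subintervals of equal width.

-13.5

Δt = (2 − 0)/4 = 0.5.
Right endpoints: 0.5, 1, 1.5, 2.
f(0.5) = -4.5, f(1) = -6, f(1.5) = -7.5, f(2) = -9.
Sum = Δt · [f(0.5) + f(1) + f(1.5) + f(2)].
Sum = -13.5.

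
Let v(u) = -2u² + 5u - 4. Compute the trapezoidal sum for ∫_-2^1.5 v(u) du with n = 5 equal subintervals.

Δu = (1.5 − (-2))/5 = 0.7.
v(-2) = -22, v(-1.3) = -13.88, v(-0.6) = -7.72, v(0.1) = -3.52, v(0.8) = -1.28, v(1.5) = -1.
T_5 = (Δu/2)·[v(u_0) + 2v(u_1) + ... + 2v(u_{4}) + v(u_5)].
Sum = -26.53.

-26.53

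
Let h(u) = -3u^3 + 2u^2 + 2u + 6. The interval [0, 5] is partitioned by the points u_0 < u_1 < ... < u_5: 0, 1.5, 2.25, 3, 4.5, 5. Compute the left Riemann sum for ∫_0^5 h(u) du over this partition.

Subinterval widths: 1.5, 0.75, 0.75, 1.5, 0.5.
Left endpoints: 0, 1.5, 2.25, 3, 4.5.
h(0) = 6, h(1.5) = 3.375, h(2.25) = -13.546875, h(3) = -51, h(4.5) = -217.875.
Sum = Σ Δu_i · h(u_i).
Sum = -184.06640625.

-184.06640625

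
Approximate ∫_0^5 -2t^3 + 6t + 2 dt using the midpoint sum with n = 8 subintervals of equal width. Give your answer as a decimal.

-225.05859375

Δt = (5 − 0)/8 = 0.625.
Midpoints: 0.3125, 0.9375, 1.5625, 2.1875, 2.8125, 3.4375, 4.0625, 4.6875.
f(0.3125) = 7811/2048, f(0.9375) = 12241/2048, f(1.5625) = 7671/2048, f(2.1875) = -11899/2048, f(2.8125) = -52469/2048, f(3.4375) = -120039/2048, f(4.0625) = -220609/2048, f(4.6875) = -360179/2048.
Sum = Δt · [f(0.3125) + f(0.9375) + f(1.5625) + ...].
Sum = -225.05859375.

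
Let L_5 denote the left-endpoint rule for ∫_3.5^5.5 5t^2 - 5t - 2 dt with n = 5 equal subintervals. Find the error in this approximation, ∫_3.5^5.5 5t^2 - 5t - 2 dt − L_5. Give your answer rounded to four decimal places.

Exact integral: ∫_3.5^5.5 f(t) dt ≈ 156.833333.
L_5 = 141.1.
Error ≈ 156.833333 − 141.1 ≈ 15.7333.

15.7333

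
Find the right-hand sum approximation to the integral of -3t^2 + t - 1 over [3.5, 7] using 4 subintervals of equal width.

Δt = (7 − 3.5)/4 = 0.875.
Right endpoints: 4.375, 5.25, 6.125, 7.
f(4.375) = -54.046875, f(5.25) = -78.4375, f(6.125) = -107.421875, f(7) = -141.
Sum = Δt · [f(4.375) + f(5.25) + f(6.125) + f(7)].
Sum = -333.29296875.

-333.29296875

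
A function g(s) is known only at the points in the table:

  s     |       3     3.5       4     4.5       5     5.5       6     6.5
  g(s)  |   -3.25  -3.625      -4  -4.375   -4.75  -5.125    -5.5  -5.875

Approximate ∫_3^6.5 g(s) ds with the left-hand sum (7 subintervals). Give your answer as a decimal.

Δs = 0.5.
Sum = 0.5·[(-3.25) + (-3.625) + (-4) + (-4.375) + (-4.75) + (-5.125) + (-5.5)] = -15.3125.

-15.3125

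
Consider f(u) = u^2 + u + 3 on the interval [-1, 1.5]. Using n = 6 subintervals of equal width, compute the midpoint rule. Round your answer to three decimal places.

Δu = (1.5 − (-1))/6 = 5/12.
Midpoints: -19/24, -0.375, 1/24, 11/24, 0.875, 31/24.
f(-19/24) = 1633/576, f(-0.375) = 2.765625, f(1/24) = 1753/576, f(11/24) = 2113/576, f(0.875) = 4.640625, f(31/24) = 3433/576.
Sum = Δu · [f(-19/24) + f(-0.375) + f(1/24) + ...].
Sum ≈ 9.547.

9.547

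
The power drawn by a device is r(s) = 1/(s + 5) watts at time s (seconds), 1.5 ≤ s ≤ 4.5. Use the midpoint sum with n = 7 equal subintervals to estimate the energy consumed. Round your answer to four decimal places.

Δs = (4.5 − 1.5)/7 = 3/7.
Midpoints: 12/7, 15/7, 18/7, 3, 24/7, 27/7, 30/7.
r(12/7) = 7/47, r(15/7) = 0.14, r(18/7) = 7/53, r(3) = 0.125, r(24/7) = 7/59, r(27/7) = 7/62, r(30/7) = 7/65.
Sum = Δs · [r(12/7) + r(15/7) + r(18/7) + ...].
Sum ≈ 0.3794.

0.3794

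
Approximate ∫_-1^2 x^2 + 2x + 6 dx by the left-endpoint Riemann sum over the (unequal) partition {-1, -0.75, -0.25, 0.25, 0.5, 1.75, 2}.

Subinterval widths: 0.25, 0.5, 0.5, 0.25, 1.25, 0.25.
Left endpoints: -1, -0.75, -0.25, 0.25, 0.5, 1.75.
f(-1) = 5, f(-0.75) = 5.0625, f(-0.25) = 5.5625, f(0.25) = 6.5625, f(0.5) = 7.25, f(1.75) = 12.5625.
Sum = Σ Δx_i · f(x_i).
Sum = 20.40625.

20.40625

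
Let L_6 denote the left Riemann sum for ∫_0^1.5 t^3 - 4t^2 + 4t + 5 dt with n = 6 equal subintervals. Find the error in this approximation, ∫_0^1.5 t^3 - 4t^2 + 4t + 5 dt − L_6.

0.07421875

Exact integral: ∫_0^1.5 f(t) dt = 8.765625.
L_6 = 8.69140625.
Error = 8.765625 − 8.69140625 = 0.07421875.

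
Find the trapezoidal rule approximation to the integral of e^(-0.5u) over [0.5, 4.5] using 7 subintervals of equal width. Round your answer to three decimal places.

1.356

Δu = (4.5 − 0.5)/7 = 4/7.
f(0.5) ≈ 0.779, f(15/14) ≈ 0.585, f(23/14) ≈ 0.440, f(31/14) ≈ 0.331, f(39/14) ≈ 0.248, f(47/14) ≈ 0.187, f(55/14) ≈ 0.140, f(4.5) ≈ 0.105.
T_7 = (Δu/2)·[f(u_0) + 2f(u_1) + ... + 2f(u_{6}) + f(u_7)].
Sum ≈ 1.356.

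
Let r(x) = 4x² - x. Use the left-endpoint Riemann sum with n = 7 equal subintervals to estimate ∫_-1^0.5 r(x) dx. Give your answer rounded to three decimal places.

Δx = (0.5 − (-1))/7 = 3/14.
Left endpoints: -1, -11/14, -4/7, -5/14, -1/7, 1/14, 2/7.
r(-1) = 5, r(-11/14) = 319/98, r(-4/7) = 92/49, r(-5/14) = 85/98, r(-1/7) = 11/49, r(1/14) = -5/98, r(2/7) = 2/49.
Sum = Δx · [r(-1) + r(-11/14) + r(-4/7) + ...].
Sum ≈ 2.403.

2.403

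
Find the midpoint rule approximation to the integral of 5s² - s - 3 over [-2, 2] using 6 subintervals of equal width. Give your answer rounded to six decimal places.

Δs = (2 − (-2))/6 = 2/3.
Midpoints: -5/3, -1, -1/3, 1/3, 1, 5/3.
f(-5/3) = 113/9, f(-1) = 3, f(-1/3) = -19/9, f(1/3) = -25/9, f(1) = 1, f(5/3) = 83/9.
Sum = Δs · [f(-5/3) + f(-1) + f(-1/3) + ...].
Sum ≈ 13.925926.

13.925926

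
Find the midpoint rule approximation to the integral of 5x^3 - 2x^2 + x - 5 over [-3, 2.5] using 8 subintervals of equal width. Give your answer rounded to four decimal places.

Δx = (2.5 − (-3))/8 = 0.6875.
Midpoints: -2.65625, -1.96875, -1.28125, -0.59375, 0.09375, 0.78125, 1.46875, 2.15625.
f(-2.65625) = -3783905/32768, f(-1.96875) = -1732603/32768, f(-1.28125) = -658013/32768, f(-0.59375) = -240695/32768, f(0.09375) = -161209/32768, f(0.78125) = -100115/32768, f(1.46875) = 262027/32768, f(2.15625) = 1244657/32768.
Sum = Δx · [f(-2.65625) + f(-1.96875) + f(-1.28125) + ...].
Sum ≈ -108.4679.

-108.4679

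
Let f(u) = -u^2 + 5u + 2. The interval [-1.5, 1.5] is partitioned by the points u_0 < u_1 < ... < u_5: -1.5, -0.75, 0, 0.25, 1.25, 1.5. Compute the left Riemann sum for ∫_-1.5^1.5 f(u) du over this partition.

Subinterval widths: 0.75, 0.75, 0.25, 1, 0.25.
Left endpoints: -1.5, -0.75, 0, 0.25, 1.25.
f(-1.5) = -7.75, f(-0.75) = -2.3125, f(0) = 2, f(0.25) = 3.1875, f(1.25) = 6.6875.
Sum = Σ Δu_i · f(u_i).
Sum = -2.1875.

-2.1875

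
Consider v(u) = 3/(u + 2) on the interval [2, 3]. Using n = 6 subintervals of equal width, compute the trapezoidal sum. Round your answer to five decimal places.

0.66959

Δu = (3 − 2)/6 = 1/6.
v(2) = 0.75, v(13/6) = 0.72, v(7/3) = 9/13, v(2.5) = 2/3, v(8/3) = 9/14, v(17/6) = 18/29, v(3) = 0.6.
T_6 = (Δu/2)·[v(u_0) + 2v(u_1) + ... + 2v(u_{5}) + v(u_6)].
Sum ≈ 0.66959.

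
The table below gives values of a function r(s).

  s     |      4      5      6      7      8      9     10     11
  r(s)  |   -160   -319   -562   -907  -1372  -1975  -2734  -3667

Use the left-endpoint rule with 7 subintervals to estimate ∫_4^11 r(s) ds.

-8029

Δs = 1.
Sum = 1·[(-160) + (-319) + (-562) + (-907) + (-1372) + (-1975) + (-2734)] = -8029.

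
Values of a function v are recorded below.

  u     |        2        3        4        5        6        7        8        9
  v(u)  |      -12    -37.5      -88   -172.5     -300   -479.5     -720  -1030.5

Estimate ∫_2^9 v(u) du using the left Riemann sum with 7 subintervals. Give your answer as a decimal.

Δu = 1.
Sum = 1·[(-12) + (-37.5) + (-88) + (-172.5) + (-300) + (-479.5) + (-720)] = -1809.5.

-1809.5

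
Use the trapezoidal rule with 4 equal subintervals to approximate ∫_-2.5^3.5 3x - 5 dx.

Δx = (3.5 − (-2.5))/4 = 1.5.
f(-2.5) = -12.5, f(-1) = -8, f(0.5) = -3.5, f(2) = 1, f(3.5) = 5.5.
T_4 = (Δx/2)·[f(x_0) + 2f(x_1) + 2f(x_2) + 2f(x_3) + f(x_4)].
Sum = -21.

-21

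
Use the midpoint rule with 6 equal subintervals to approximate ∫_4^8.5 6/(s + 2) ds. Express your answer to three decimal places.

Δs = (8.5 − 4)/6 = 0.75.
Midpoints: 4.375, 5.125, 5.875, 6.625, 7.375, 8.125.
f(4.375) = 16/17, f(5.125) = 16/19, f(5.875) = 16/21, f(6.625) = 16/23, f(7.375) = 0.64, f(8.125) = 16/27.
Sum = Δs · [f(4.375) + f(5.125) + f(5.875) + ...].
Sum ≈ 3.355.

3.355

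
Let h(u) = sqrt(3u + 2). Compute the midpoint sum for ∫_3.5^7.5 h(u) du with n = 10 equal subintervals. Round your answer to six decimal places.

Δu = (7.5 − 3.5)/10 = 0.4.
Midpoints: 3.7, 4.1, 4.5, 4.9, 5.3, 5.7, 6.1, 6.5, 6.9, 7.3.
h(3.7) ≈ 3.619392, h(4.1) ≈ 3.781534, h(4.5) ≈ 3.937004, h(4.9) ≈ 4.086563, h(5.3) ≈ 4.230839, h(5.7) ≈ 4.370355, h(6.1) ≈ 4.505552, h(6.5) ≈ 4.636809, h(6.9) ≈ 4.764452, h(7.3) ≈ 4.888763.
Sum = Δu · [h(3.7) + h(4.1) + h(4.5) + ...].
Sum ≈ 17.128505.

17.128505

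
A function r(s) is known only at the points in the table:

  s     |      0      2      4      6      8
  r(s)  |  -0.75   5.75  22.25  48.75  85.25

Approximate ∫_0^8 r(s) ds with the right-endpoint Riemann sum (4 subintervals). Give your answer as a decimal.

Δs = 2.
Sum = 2·[5.75 + 22.25 + 48.75 + 85.25] = 324.

324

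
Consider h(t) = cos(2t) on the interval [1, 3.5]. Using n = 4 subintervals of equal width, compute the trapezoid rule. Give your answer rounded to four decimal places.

Δt = (3.5 − 1)/4 = 0.625.
h(1) ≈ -0.4161, h(1.625) ≈ -0.9941, h(2.25) ≈ -0.2108, h(2.875) ≈ 0.8612, h(3.5) ≈ 0.7539.
T_4 = (Δt/2)·[h(t_0) + 2h(t_1) + 2h(t_2) + 2h(t_3) + h(t_4)].
Sum ≈ -0.1093.

-0.1093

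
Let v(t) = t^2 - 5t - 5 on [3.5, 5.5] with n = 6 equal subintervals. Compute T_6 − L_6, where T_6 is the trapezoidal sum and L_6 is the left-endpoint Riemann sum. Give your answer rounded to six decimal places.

T_6 ≈ -13.79629630.
L_6 ≈ -15.12962963.
T_6 − L_6 ≈ 1.333333.

1.333333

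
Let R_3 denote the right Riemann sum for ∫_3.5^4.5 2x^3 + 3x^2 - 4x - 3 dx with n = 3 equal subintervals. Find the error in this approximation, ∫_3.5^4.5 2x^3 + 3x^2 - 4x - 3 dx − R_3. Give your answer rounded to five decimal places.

Exact integral: ∫_3.5^4.5 f(x) dx = 159.25.
R_3 ≈ 179.1666667.
Error ≈ 159.25 − 179.1666667 ≈ -19.91667.

-19.91667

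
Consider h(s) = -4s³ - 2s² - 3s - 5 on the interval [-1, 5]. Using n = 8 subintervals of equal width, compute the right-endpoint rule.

Δs = (5 − (-1))/8 = 0.75.
Right endpoints: -0.25, 0.5, 1.25, 2, 2.75, 3.5, 4.25, 5.
h(-0.25) = -4.3125, h(0.5) = -7.5, h(1.25) = -19.6875, h(2) = -51, h(2.75) = -111.5625, h(3.5) = -211.5, h(4.25) = -360.9375, h(5) = -570.
Sum = Δs · [h(-0.25) + h(0.5) + h(1.25) + ...].
Sum = -1002.375.

-1002.375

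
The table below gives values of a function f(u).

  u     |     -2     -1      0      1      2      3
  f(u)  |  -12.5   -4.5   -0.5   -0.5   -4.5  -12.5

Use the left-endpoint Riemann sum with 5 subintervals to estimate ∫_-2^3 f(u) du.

Δu = 1.
Sum = 1·[(-12.5) + (-4.5) + (-0.5) + (-0.5) + (-4.5)] = -22.5.

-22.5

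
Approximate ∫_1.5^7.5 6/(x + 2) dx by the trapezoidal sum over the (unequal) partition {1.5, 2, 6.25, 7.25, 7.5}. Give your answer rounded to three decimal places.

Subinterval widths: 0.5, 4.25, 1, 0.25.
f(1.5) = 12/7, f(2) = 1.5, f(6.25) = 8/11, f(7.25) = 24/37, f(7.5) = 12/19.
On each subinterval the trapezoid contributes (Δx_i/2)·[f(x_{i-1}) + f(x_i)].
Sum ≈ 6.385.

6.385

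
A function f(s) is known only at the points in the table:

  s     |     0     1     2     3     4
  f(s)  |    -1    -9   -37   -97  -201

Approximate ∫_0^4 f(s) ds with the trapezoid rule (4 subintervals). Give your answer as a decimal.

Δs = 1.
T_4 = (1/2)·[(-1) + 2·(-9) + 2·(-37) + 2·(-97) + (-201)] = -244.

-244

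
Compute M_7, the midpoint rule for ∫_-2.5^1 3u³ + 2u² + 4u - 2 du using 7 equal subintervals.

Δu = (1 − (-2.5))/7 = 0.5.
Midpoints: -2.25, -1.75, -1.25, -0.75, -0.25, 0.25, 0.75.
f(-2.25) = -35.046875, f(-1.75) = -18.953125, f(-1.25) = -9.734375, f(-0.75) = -5.140625, f(-0.25) = -2.921875, f(0.25) = -0.828125, f(0.75) = 3.390625.
Sum = Δu · [f(-2.25) + f(-1.75) + f(-1.25) + ...].
Sum = -34.6171875.

-34.6171875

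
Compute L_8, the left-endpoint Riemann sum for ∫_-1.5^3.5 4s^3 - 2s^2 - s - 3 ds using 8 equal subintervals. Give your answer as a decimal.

Δs = (3.5 − (-1.5))/8 = 0.625.
Left endpoints: -1.5, -0.875, -0.25, 0.375, 1, 1.625, 2.25, 2.875.
f(-1.5) = -19.5, f(-0.875) = -6.3359375, f(-0.25) = -2.9375, f(0.375) = -3.4453125, f(1) = -2, f(1.625) = 7.2578125, f(2.25) = 30.1875, f(2.875) = 72.6484375.
Sum = Δs · [f(-1.5) + f(-0.875) + f(-0.25) + ...].
Sum = 47.421875.

47.421875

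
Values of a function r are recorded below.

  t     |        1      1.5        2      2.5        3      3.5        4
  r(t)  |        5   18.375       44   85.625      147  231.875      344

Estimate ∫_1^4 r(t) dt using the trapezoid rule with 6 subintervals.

350.6875

Δt = 0.5.
T_6 = (0.5/2)·[5 + 2·18.375 + 2·44 + 2·85.625 + 2·147 + 2·231.875 + 344] = 350.6875.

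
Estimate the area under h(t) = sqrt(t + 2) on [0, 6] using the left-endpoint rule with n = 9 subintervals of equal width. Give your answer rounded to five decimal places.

Δt = (6 − 0)/9 = 2/3.
Left endpoints: 0, 2/3, 4/3, 2, 8/3, 10/3, 4, 14/3, 16/3.
h(0) ≈ 1.41421, h(2/3) ≈ 1.63299, h(4/3) ≈ 1.82574, h(2) ≈ 2.00000, h(8/3) ≈ 2.16025, h(10/3) ≈ 2.30940, h(4) ≈ 2.44949, h(14/3) ≈ 2.58199, h(16/3) ≈ 2.70801.
Sum = Δt · [h(0) + h(2/3) + h(4/3) + ...].
Sum ≈ 12.72139.

12.72139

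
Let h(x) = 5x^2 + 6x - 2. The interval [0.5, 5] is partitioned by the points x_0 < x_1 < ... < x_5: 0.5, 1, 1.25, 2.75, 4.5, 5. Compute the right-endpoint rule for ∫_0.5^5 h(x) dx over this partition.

383.734375

Subinterval widths: 0.5, 0.25, 1.5, 1.75, 0.5.
Right endpoints: 1, 1.25, 2.75, 4.5, 5.
h(1) = 9, h(1.25) = 13.3125, h(2.75) = 52.3125, h(4.5) = 126.25, h(5) = 153.
Sum = Σ Δx_i · h(x_i).
Sum = 383.734375.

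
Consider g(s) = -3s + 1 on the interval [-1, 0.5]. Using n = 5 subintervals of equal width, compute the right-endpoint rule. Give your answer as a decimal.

1.95

Δs = (0.5 − (-1))/5 = 0.3.
Right endpoints: -0.7, -0.4, -0.1, 0.2, 0.5.
g(-0.7) = 3.1, g(-0.4) = 2.2, g(-0.1) = 1.3, g(0.2) = 0.4, g(0.5) = -0.5.
Sum = Δs · [g(-0.7) + g(-0.4) + g(-0.1) + g(0.2) + g(0.5)].
Sum = 1.95.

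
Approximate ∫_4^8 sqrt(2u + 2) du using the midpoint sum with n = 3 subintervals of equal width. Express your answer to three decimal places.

14.921

Δu = (8 − 4)/3 = 4/3.
Midpoints: 14/3, 6, 22/3.
f(14/3) ≈ 3.367, f(6) ≈ 3.742, f(22/3) ≈ 4.082.
Sum = Δu · [f(14/3) + f(6) + f(22/3)].
Sum ≈ 14.921.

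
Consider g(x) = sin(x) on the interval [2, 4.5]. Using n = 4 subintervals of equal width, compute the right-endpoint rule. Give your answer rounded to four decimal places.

-0.7883

Δx = (4.5 − 2)/4 = 0.625.
Right endpoints: 2.625, 3.25, 3.875, 4.5.
g(2.625) ≈ 0.4939, g(3.25) ≈ -0.1082, g(3.875) ≈ -0.6694, g(4.5) ≈ -0.9775.
Sum = Δx · [g(2.625) + g(3.25) + g(3.875) + g(4.5)].
Sum ≈ -0.7883.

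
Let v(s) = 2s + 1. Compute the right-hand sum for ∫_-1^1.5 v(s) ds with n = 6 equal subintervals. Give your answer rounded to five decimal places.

4.79167

Δs = (1.5 − (-1))/6 = 5/12.
Right endpoints: -7/12, -1/6, 0.25, 2/3, 13/12, 1.5.
v(-7/12) = -1/6, v(-1/6) = 2/3, v(0.25) = 1.5, v(2/3) = 7/3, v(13/12) = 19/6, v(1.5) = 4.
Sum = Δs · [v(-7/12) + v(-1/6) + v(0.25) + ...].
Sum ≈ 4.79167.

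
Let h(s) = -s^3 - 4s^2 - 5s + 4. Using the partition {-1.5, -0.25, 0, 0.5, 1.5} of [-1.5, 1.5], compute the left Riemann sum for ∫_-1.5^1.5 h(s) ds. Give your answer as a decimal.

Subinterval widths: 1.25, 0.25, 0.5, 1.
Left endpoints: -1.5, -0.25, 0, 0.5.
h(-1.5) = 5.875, h(-0.25) = 5.015625, h(0) = 4, h(0.5) = 0.375.
Sum = Σ Δs_i · h(s_i).
Sum = 10.97265625.

10.97265625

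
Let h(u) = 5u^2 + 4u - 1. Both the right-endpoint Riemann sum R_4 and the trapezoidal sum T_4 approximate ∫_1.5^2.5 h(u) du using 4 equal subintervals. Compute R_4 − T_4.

R_4 = 30.46875.
T_4 = 27.46875.
R_4 − T_4 = 3.

3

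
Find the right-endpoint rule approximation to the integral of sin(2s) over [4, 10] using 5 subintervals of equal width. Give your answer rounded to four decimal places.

Δs = (10 − 4)/5 = 1.2.
Right endpoints: 5.2, 6.4, 7.6, 8.8, 10.
f(5.2) ≈ -0.8278, f(6.4) ≈ 0.2315, f(7.6) ≈ 0.4864, f(8.8) ≈ -0.9488, f(10) ≈ 0.9129.
Sum = Δs · [f(5.2) + f(6.4) + f(7.6) + f(8.8) + f(10)].
Sum ≈ -0.1750.

-0.1750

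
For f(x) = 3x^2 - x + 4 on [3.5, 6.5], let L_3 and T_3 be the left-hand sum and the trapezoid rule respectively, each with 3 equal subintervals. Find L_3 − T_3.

-43.5

L_3 = 186.75.
T_3 = 230.25.
L_3 − T_3 = -43.5.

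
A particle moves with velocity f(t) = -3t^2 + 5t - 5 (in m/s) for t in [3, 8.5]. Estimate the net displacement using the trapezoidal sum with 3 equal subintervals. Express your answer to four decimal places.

Δt = (8.5 − 3)/3 = 11/6.
f(3) = -17, f(29/6) = -611/12, f(20/3) = -105, f(8.5) = -179.25.
T_3 = (Δt/2)·[f(t_0) + 2f(t_1) + 2f(t_2) + f(t_3)].
Sum ≈ -465.7431.

-465.7431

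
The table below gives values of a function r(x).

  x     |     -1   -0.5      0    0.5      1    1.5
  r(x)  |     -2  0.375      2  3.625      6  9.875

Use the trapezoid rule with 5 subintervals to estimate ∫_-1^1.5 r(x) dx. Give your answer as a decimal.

Δx = 0.5.
T_5 = (0.5/2)·[(-2) + 2·0.375 + 2·2 + 2·3.625 + 2·6 + 9.875] = 7.96875.

7.96875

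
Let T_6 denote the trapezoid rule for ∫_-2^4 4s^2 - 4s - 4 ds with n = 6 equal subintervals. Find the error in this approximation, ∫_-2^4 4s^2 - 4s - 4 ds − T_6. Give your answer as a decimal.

Exact integral: ∫_-2^4 f(s) ds = 48.
T_6 = 52.
Error = 48 − 52 = -4.

-4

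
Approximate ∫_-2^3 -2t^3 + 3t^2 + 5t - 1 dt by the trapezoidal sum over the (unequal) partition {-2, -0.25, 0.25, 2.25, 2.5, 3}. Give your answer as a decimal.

12.4609375

Subinterval widths: 1.75, 0.5, 2, 0.25, 0.5.
f(-2) = 17, f(-0.25) = -2.03125, f(0.25) = 0.40625, f(2.25) = 2.65625, f(2.5) = -1, f(3) = -13.
On each subinterval the trapezoid contributes (Δt_i/2)·[f(t_{i-1}) + f(t_i)].
Sum = 12.4609375.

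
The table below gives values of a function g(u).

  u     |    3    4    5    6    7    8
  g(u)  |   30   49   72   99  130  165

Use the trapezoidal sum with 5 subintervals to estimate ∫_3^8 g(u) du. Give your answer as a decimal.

447.5

Δu = 1.
T_5 = (1/2)·[30 + 2·49 + 2·72 + 2·99 + 2·130 + 165] = 447.5.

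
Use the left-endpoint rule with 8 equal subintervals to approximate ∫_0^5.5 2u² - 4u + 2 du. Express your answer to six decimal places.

49.048828

Δu = (5.5 − 0)/8 = 0.6875.
Left endpoints: 0, 0.6875, 1.375, 2.0625, 2.75, 3.4375, 4.125, 4.8125.
f(0) = 2, f(0.6875) = 0.1953125, f(1.375) = 0.28125, f(2.0625) = 2.2578125, f(2.75) = 6.125, f(3.4375) = 11.8828125, f(4.125) = 19.53125, f(4.8125) = 29.0703125.
Sum = Δu · [f(0) + f(0.6875) + f(1.375) + ...].
Sum ≈ 49.048828.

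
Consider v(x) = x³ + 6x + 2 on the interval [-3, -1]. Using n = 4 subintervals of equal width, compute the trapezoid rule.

Δx = (-1 − (-3))/4 = 0.5.
v(-3) = -43, v(-2.5) = -28.625, v(-2) = -18, v(-1.5) = -10.375, v(-1) = -5.
T_4 = (Δx/2)·[v(x_0) + 2v(x_1) + 2v(x_2) + 2v(x_3) + v(x_4)].
Sum = -40.5.

-40.5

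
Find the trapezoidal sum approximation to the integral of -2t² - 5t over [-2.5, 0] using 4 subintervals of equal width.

Δt = (0 − (-2.5))/4 = 0.625.
f(-2.5) = 0, f(-1.875) = 2.34375, f(-1.25) = 3.125, f(-0.625) = 2.34375, f(0) = 0.
T_4 = (Δt/2)·[f(t_0) + 2f(t_1) + 2f(t_2) + 2f(t_3) + f(t_4)].
Sum = 4.8828125.

4.8828125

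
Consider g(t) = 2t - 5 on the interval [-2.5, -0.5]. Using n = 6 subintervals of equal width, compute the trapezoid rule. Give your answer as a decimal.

-16

Δt = (-0.5 − (-2.5))/6 = 1/3.
g(-2.5) = -10, g(-13/6) = -28/3, g(-11/6) = -26/3, g(-1.5) = -8, g(-7/6) = -22/3, g(-5/6) = -20/3, g(-0.5) = -6.
T_6 = (Δt/2)·[g(t_0) + 2g(t_1) + ... + 2g(t_{5}) + g(t_6)].
Sum = -16.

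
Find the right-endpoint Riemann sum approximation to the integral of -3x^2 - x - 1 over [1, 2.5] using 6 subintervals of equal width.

Δx = (2.5 − 1)/6 = 0.25.
Right endpoints: 1.25, 1.5, 1.75, 2, 2.25, 2.5.
f(1.25) = -6.9375, f(1.5) = -9.25, f(1.75) = -11.9375, f(2) = -15, f(2.25) = -18.4375, f(2.5) = -22.25.
Sum = Δx · [f(1.25) + f(1.5) + f(1.75) + ...].
Sum = -20.953125.

-20.953125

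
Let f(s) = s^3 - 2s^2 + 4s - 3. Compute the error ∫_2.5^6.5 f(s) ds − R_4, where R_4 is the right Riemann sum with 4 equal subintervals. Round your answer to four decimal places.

-109.1667

Exact integral: ∫_2.5^6.5 f(s) ds ≈ 323.833333.
R_4 = 433.
Error ≈ 323.833333 − 433 ≈ -109.1667.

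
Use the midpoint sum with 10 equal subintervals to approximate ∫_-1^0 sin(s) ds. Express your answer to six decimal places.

Δs = (0 − (-1))/10 = 0.1.
Midpoints: -0.95, -0.85, -0.75, -0.65, -0.55, -0.45, -0.35, -0.25, -0.15, -0.05.
f(-0.95) ≈ -0.813416, f(-0.85) ≈ -0.751280, f(-0.75) ≈ -0.681639, f(-0.65) ≈ -0.605186, f(-0.55) ≈ -0.522687, f(-0.45) ≈ -0.434966, f(-0.35) ≈ -0.342898, f(-0.25) ≈ -0.247404, f(-0.15) ≈ -0.149438, f(-0.05) ≈ -0.049979.
Sum = Δs · [f(-0.95) + f(-0.85) + f(-0.75) + ...].
Sum ≈ -0.459889.

-0.459889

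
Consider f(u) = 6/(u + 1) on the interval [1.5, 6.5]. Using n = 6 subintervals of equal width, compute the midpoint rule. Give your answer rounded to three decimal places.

6.567

Δu = (6.5 − 1.5)/6 = 5/6.
Midpoints: 23/12, 2.75, 43/12, 53/12, 5.25, 73/12.
f(23/12) = 72/35, f(2.75) = 1.6, f(43/12) = 72/55, f(53/12) = 72/65, f(5.25) = 0.96, f(73/12) = 72/85.
Sum = Δu · [f(23/12) + f(2.75) + f(43/12) + ...].
Sum ≈ 6.567.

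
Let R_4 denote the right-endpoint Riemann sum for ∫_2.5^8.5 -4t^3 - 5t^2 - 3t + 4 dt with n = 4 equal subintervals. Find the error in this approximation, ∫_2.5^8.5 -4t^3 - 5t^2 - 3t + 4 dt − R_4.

2216.25

Exact integral: ∫_2.5^8.5 f(t) dt = -6253.5.
R_4 = -8469.75.
Error = -6253.5 − (-8469.75) = 2216.25.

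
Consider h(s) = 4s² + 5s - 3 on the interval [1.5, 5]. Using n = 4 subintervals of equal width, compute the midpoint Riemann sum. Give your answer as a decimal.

207.6484375

Δs = (5 − 1.5)/4 = 0.875.
Midpoints: 1.9375, 2.8125, 3.6875, 4.5625.
h(1.9375) = 21.703125, h(2.8125) = 42.703125, h(3.6875) = 69.828125, h(4.5625) = 103.078125.
Sum = Δs · [h(1.9375) + h(2.8125) + h(3.6875) + h(4.5625)].
Sum = 207.6484375.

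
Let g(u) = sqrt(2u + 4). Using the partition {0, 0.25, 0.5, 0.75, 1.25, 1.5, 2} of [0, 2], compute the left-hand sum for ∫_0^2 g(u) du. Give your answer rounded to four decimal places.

4.7222

Subinterval widths: 0.25, 0.25, 0.25, 0.5, 0.25, 0.5.
Left endpoints: 0, 0.25, 0.5, 0.75, 1.25, 1.5.
g(0) ≈ 2.0000, g(0.25) ≈ 2.1213, g(0.5) ≈ 2.2361, g(0.75) ≈ 2.3452, g(1.25) ≈ 2.5495, g(1.5) ≈ 2.6458.
Sum = Σ Δu_i · g(u_i).
Sum ≈ 4.7222.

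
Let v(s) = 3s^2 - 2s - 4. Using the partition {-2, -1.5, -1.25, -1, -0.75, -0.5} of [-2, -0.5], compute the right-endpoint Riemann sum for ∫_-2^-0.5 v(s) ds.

3.15625

Subinterval widths: 0.5, 0.25, 0.25, 0.25, 0.25.
Right endpoints: -1.5, -1.25, -1, -0.75, -0.5.
v(-1.5) = 5.75, v(-1.25) = 3.1875, v(-1) = 1, v(-0.75) = -0.8125, v(-0.5) = -2.25.
Sum = Σ Δs_i · v(s_i).
Sum = 3.15625.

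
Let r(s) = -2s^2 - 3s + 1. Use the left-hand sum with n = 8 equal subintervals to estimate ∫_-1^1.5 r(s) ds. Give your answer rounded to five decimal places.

-0.81055

Δs = (1.5 − (-1))/8 = 0.3125.
Left endpoints: -1, -0.6875, -0.375, -0.0625, 0.25, 0.5625, 0.875, 1.1875.
r(-1) = 2, r(-0.6875) = 2.1171875, r(-0.375) = 1.84375, r(-0.0625) = 1.1796875, r(0.25) = 0.125, r(0.5625) = -1.3203125, r(0.875) = -3.15625, r(1.1875) = -5.3828125.
Sum = Δs · [r(-1) + r(-0.6875) + r(-0.375) + ...].
Sum ≈ -0.81055.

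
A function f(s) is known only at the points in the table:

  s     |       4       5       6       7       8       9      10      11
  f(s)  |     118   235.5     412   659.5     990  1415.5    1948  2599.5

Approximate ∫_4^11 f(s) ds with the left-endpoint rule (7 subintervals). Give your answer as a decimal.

5778.5

Δs = 1.
Sum = 1·[118 + 235.5 + 412 + 659.5 + 990 + 1415.5 + 1948] = 5778.5.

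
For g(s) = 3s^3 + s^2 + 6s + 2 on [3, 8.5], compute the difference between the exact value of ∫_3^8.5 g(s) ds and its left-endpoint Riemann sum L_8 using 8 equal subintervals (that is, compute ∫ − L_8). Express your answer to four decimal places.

615.7037

Exact integral: ∫_3^8.5 g(s) ds ≈ 4250.755208.
L_8 ≈ 3635.051514.
Error ≈ 4250.755208 − 3635.051514 ≈ 615.7037.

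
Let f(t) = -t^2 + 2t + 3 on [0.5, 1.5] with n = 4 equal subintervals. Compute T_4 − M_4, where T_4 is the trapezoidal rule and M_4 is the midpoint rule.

T_4 = 3.90625.
M_4 = 3.921875.
T_4 − M_4 = -0.015625.

-0.015625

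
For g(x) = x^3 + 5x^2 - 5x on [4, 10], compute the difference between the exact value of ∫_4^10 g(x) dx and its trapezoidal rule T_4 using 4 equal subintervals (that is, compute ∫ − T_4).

-58.5

Exact integral: ∫_4^10 g(x) dx = 3786.
T_4 = 3844.5.
Error = 3786 − 3844.5 = -58.5.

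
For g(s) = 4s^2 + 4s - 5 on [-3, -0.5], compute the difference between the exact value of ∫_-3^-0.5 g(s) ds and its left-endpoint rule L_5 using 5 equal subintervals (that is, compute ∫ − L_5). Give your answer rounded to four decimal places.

Exact integral: ∫_-3^-0.5 g(s) ds ≈ 5.833333.
L_5 = 12.5.
Error ≈ 5.833333 − 12.5 ≈ -6.6667.

-6.6667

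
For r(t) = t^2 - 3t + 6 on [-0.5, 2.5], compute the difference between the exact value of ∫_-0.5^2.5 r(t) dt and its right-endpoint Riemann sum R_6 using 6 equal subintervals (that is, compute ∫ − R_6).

Exact integral: ∫_-0.5^2.5 r(t) dt = 14.25.
R_6 = 13.625.
Error = 14.25 − 13.625 = 0.625.

0.625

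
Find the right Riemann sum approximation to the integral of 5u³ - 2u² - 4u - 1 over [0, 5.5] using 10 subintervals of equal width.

1183.87328125

Δu = (5.5 − 0)/10 = 0.55.
Right endpoints: 0.55, 1.1, 1.65, 2.2, 2.75, 3.3, 3.85, 4.4, 4.95, 5.5.
f(0.55) = -2.973125, f(1.1) = -1.165, f(1.65) = 9.415625, f(2.2) = 33.76, f(2.75) = 76.859375, f(3.3) = 143.705, f(3.85) = 239.288125, f(4.4) = 368.6, f(4.95) = 536.631875, f(5.5) = 748.375.
Sum = Δu · [f(0.55) + f(1.1) + f(1.65) + ...].
Sum = 1183.87328125.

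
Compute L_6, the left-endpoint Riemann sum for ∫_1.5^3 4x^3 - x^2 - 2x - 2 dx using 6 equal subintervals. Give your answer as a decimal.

48.125

Δx = (3 − 1.5)/6 = 0.25.
Left endpoints: 1.5, 1.75, 2, 2.25, 2.5, 2.75.
f(1.5) = 6.25, f(1.75) = 12.875, f(2) = 22, f(2.25) = 34, f(2.5) = 49.25, f(2.75) = 68.125.
Sum = Δx · [f(1.5) + f(1.75) + f(2) + ...].
Sum = 48.125.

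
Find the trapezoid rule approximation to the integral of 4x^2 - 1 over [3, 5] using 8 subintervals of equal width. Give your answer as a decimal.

Δx = (5 − 3)/8 = 0.25.
f(3) = 35, f(3.25) = 41.25, f(3.5) = 48, f(3.75) = 55.25, f(4) = 63, f(4.25) = 71.25, f(4.5) = 80, f(4.75) = 89.25, f(5) = 99.
T_8 = (Δx/2)·[f(x_0) + 2f(x_1) + ... + 2f(x_{7}) + f(x_8)].
Sum = 128.75.

128.75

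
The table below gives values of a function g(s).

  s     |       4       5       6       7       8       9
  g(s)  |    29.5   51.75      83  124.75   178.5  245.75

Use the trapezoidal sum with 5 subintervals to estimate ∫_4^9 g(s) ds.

Δs = 1.
T_5 = (1/2)·[29.5 + 2·51.75 + 2·83 + 2·124.75 + 2·178.5 + 245.75] = 575.625.

575.625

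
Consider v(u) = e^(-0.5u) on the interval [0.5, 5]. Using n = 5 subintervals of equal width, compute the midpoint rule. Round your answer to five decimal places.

Δu = (5 − 0.5)/5 = 0.9.
Midpoints: 0.95, 1.85, 2.75, 3.65, 4.55.
v(0.95) ≈ 0.62189, v(1.85) ≈ 0.39653, v(2.75) ≈ 0.25284, v(3.65) ≈ 0.16122, v(4.55) ≈ 0.10280.
Sum = Δu · [v(0.95) + v(1.85) + v(2.75) + v(3.65) + v(4.55)].
Sum ≈ 1.38174.

1.38174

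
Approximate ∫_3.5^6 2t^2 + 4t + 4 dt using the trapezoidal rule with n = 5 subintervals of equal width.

Δt = (6 − 3.5)/5 = 0.5.
f(3.5) = 42.5, f(4) = 52, f(4.5) = 62.5, f(5) = 74, f(5.5) = 86.5, f(6) = 100.
T_5 = (Δt/2)·[f(t_0) + 2f(t_1) + ... + 2f(t_{4}) + f(t_5)].
Sum = 173.125.

173.125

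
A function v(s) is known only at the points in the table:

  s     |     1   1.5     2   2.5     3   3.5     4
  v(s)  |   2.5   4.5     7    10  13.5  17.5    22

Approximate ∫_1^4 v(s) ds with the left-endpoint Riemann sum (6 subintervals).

Δs = 0.5.
Sum = 0.5·[2.5 + 4.5 + 7 + 10 + 13.5 + 17.5] = 27.5.

27.5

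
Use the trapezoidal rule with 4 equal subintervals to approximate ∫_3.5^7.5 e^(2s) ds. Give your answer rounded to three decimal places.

2145447.620

Δs = (7.5 − 3.5)/4 = 1.
f(3.5) ≈ 1096.633, f(4.5) ≈ 8103.084, f(5.5) ≈ 59874.142, f(6.5) ≈ 442413.392, f(7.5) ≈ 3269017.372.
T_4 = (Δs/2)·[f(s_0) + 2f(s_1) + 2f(s_2) + 2f(s_3) + f(s_4)].
Sum ≈ 2145447.620.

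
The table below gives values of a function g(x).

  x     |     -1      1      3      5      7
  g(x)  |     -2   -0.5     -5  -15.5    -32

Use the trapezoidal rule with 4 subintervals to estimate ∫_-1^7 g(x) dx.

Δx = 2.
T_4 = (2/2)·[(-2) + 2·(-0.5) + 2·(-5) + 2·(-15.5) + (-32)] = -76.

-76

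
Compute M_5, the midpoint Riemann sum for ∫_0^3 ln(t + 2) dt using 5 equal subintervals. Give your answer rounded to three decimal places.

3.665

Δt = (3 − 0)/5 = 0.6.
Midpoints: 0.3, 0.9, 1.5, 2.1, 2.7.
f(0.3) ≈ 0.833, f(0.9) ≈ 1.065, f(1.5) ≈ 1.253, f(2.1) ≈ 1.411, f(2.7) ≈ 1.548.
Sum = Δt · [f(0.3) + f(0.9) + f(1.5) + f(2.1) + f(2.7)].
Sum ≈ 3.665.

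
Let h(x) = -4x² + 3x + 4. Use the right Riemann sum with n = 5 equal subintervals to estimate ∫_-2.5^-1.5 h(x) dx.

-16.46

Δx = (-1.5 − (-2.5))/5 = 0.2.
Right endpoints: -2.3, -2.1, -1.9, -1.7, -1.5.
h(-2.3) = -24.06, h(-2.1) = -19.94, h(-1.9) = -16.14, h(-1.7) = -12.66, h(-1.5) = -9.5.
Sum = Δx · [h(-2.3) + h(-2.1) + h(-1.9) + h(-1.7) + h(-1.5)].
Sum = -16.46.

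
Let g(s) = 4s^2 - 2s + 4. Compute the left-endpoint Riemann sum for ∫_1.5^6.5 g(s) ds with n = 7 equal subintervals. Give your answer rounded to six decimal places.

Δs = (6.5 − 1.5)/7 = 5/7.
Left endpoints: 1.5, 31/14, 41/14, 51/14, 61/14, 71/14, 81/14.
g(1.5) = 10, g(31/14) = 940/49, g(41/14) = 1590/49, g(51/14) = 2440/49, g(61/14) = 3490/49, g(71/14) = 4740/49, g(81/14) = 6190/49.
Sum = Δs · [g(1.5) + g(31/14) + g(41/14) + ...].
Sum ≈ 289.795918.

289.795918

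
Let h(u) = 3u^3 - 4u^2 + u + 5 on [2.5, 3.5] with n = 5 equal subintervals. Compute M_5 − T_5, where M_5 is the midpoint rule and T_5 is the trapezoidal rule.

M_5 = 54.84.
T_5 = 55.07.
M_5 − T_5 = -0.23.

-0.23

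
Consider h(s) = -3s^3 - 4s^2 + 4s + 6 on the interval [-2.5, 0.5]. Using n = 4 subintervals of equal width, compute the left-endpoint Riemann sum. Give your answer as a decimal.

Δs = (0.5 − (-2.5))/4 = 0.75.
Left endpoints: -2.5, -1.75, -1, -0.25.
h(-2.5) = 17.875, h(-1.75) = 2.828125, h(-1) = 1, h(-0.25) = 4.796875.
Sum = Δs · [h(-2.5) + h(-1.75) + h(-1) + h(-0.25)].
Sum = 19.875.

19.875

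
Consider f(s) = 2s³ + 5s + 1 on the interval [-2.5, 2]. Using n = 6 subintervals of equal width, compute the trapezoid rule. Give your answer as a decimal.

Δs = (2 − (-2.5))/6 = 0.75.
f(-2.5) = -42.75, f(-1.75) = -18.46875, f(-1) = -6, f(-0.25) = -0.28125, f(0.5) = 3.75, f(1.25) = 11.15625, f(2) = 27.
T_6 = (Δs/2)·[f(s_0) + 2f(s_1) + ... + 2f(s_{5}) + f(s_6)].
Sum = -13.2890625.

-13.2890625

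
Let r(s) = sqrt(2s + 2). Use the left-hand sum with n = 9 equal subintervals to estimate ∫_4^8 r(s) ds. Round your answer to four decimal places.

14.6735

Δs = (8 − 4)/9 = 4/9.
Left endpoints: 4, 40/9, 44/9, 16/3, 52/9, 56/9, 20/3, 64/9, 68/9.
r(4) ≈ 3.1623, r(40/9) ≈ 3.2998, r(44/9) ≈ 3.4319, r(16/3) ≈ 3.5590, r(52/9) ≈ 3.6818, r(56/9) ≈ 3.8006, r(20/3) ≈ 3.9158, r(64/9) ≈ 4.0277, r(68/9) ≈ 4.1366.
Sum = Δs · [r(4) + r(40/9) + r(44/9) + ...].
Sum ≈ 14.6735.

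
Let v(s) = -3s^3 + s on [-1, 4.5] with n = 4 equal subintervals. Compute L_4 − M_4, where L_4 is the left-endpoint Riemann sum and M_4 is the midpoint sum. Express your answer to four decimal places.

L_4 ≈ -138.241211.
M_4 ≈ -283.523926.
L_4 − M_4 ≈ 145.2827.

145.2827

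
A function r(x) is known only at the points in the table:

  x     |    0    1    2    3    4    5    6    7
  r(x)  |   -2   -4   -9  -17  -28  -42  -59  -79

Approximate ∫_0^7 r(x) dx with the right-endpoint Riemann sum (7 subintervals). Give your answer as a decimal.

Δx = 1.
Sum = 1·[(-4) + (-9) + (-17) + (-28) + (-42) + (-59) + (-79)] = -238.

-238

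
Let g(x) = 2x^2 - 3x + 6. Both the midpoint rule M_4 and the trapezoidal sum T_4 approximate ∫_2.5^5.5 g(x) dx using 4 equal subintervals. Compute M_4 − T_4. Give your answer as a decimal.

M_4 = 82.21875.
T_4 = 83.0625.
M_4 − T_4 = -0.84375.

-0.84375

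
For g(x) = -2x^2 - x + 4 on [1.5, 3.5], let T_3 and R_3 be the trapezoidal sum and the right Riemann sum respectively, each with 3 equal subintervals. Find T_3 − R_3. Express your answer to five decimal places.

7.33333

T_3 ≈ -23.6296296.
R_3 ≈ -30.9629630.
T_3 − R_3 ≈ 7.33333.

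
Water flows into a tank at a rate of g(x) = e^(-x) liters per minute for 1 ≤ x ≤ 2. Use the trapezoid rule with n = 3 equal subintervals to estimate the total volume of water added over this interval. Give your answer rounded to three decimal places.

Δx = (2 − 1)/3 = 1/3.
g(1) ≈ 0.368, g(4/3) ≈ 0.264, g(5/3) ≈ 0.189, g(2) ≈ 0.135.
T_3 = (Δx/2)·[g(x_0) + 2g(x_1) + 2g(x_2) + g(x_3)].
Sum ≈ 0.235.

0.235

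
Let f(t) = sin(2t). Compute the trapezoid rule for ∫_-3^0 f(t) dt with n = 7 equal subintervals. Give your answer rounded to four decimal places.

Δt = (0 − (-3))/7 = 3/7.
f(-3) ≈ 0.2794, f(-18/7) ≈ 0.9088, f(-15/7) ≈ 0.9103, f(-12/7) ≈ 0.2831, f(-9/7) ≈ -0.5398, f(-6/7) ≈ -0.9897, f(-3/7) ≈ -0.7560, f(0) ≈ 0.0000.
T_7 = (Δt/2)·[f(t_0) + 2f(t_1) + ... + 2f(t_{6}) + f(t_7)].
Sum ≈ -0.0187.

-0.0187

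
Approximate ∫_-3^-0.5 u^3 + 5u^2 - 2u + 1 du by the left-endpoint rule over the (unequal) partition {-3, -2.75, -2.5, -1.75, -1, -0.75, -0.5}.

42.16015625

Subinterval widths: 0.25, 0.25, 0.75, 0.75, 0.25, 0.25.
Left endpoints: -3, -2.75, -2.5, -1.75, -1, -0.75.
f(-3) = 25, f(-2.75) = 23.515625, f(-2.5) = 21.625, f(-1.75) = 14.453125, f(-1) = 7, f(-0.75) = 4.890625.
Sum = Σ Δu_i · f(u_i).
Sum = 42.16015625.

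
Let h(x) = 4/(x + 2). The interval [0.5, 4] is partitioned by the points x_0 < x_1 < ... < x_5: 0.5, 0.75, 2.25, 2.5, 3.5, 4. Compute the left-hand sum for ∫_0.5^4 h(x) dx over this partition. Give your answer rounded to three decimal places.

4.070

Subinterval widths: 0.25, 1.5, 0.25, 1, 0.5.
Left endpoints: 0.5, 0.75, 2.25, 2.5, 3.5.
h(0.5) = 1.6, h(0.75) = 16/11, h(2.25) = 16/17, h(2.5) = 8/9, h(3.5) = 8/11.
Sum = Σ Δx_i · h(x_i).
Sum ≈ 4.070.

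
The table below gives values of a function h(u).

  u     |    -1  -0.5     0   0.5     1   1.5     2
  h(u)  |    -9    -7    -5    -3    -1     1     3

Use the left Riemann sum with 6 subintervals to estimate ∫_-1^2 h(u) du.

-12

Δu = 0.5.
Sum = 0.5·[(-9) + (-7) + (-5) + (-3) + (-1) + 1] = -12.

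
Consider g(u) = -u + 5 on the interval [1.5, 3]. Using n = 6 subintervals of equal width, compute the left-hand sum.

Δu = (3 − 1.5)/6 = 0.25.
Left endpoints: 1.5, 1.75, 2, 2.25, 2.5, 2.75.
g(1.5) = 3.5, g(1.75) = 3.25, g(2) = 3, g(2.25) = 2.75, g(2.5) = 2.5, g(2.75) = 2.25.
Sum = Δu · [g(1.5) + g(1.75) + g(2) + ...].
Sum = 4.3125.

4.3125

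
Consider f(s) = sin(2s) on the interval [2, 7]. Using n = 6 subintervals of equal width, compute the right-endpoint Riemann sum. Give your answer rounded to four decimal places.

0.4289

Δs = (7 − 2)/6 = 5/6.
Right endpoints: 17/6, 11/3, 4.5, 16/3, 37/6, 7.
f(17/6) ≈ -0.5782, f(11/3) ≈ 0.8675, f(4.5) ≈ 0.4121, f(16/3) ≈ -0.9464, f(37/6) ≈ -0.2309, f(7) ≈ 0.9906.
Sum = Δs · [f(17/6) + f(11/3) + f(4.5) + ...].
Sum ≈ 0.4289.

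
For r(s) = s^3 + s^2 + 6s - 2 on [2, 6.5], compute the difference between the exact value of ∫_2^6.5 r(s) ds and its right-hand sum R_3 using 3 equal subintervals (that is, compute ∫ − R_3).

-272.109375

Exact integral: ∫_2^6.5 r(s) ds = 636.890625.
R_3 = 909.
Error = 636.890625 − 909 = -272.109375.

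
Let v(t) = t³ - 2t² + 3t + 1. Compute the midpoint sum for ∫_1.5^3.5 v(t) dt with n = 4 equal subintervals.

26.6875

Δt = (3.5 − 1.5)/4 = 0.5.
Midpoints: 1.75, 2.25, 2.75, 3.25.
v(1.75) = 5.484375, v(2.25) = 9.015625, v(2.75) = 14.921875, v(3.25) = 23.953125.
Sum = Δt · [v(1.75) + v(2.25) + v(2.75) + v(3.25)].
Sum = 26.6875.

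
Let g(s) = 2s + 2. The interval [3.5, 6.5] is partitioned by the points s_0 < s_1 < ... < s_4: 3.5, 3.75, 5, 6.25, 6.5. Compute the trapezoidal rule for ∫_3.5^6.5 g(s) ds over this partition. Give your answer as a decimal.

36

Subinterval widths: 0.25, 1.25, 1.25, 0.25.
g(3.5) = 9, g(3.75) = 9.5, g(5) = 12, g(6.25) = 14.5, g(6.5) = 15.
On each subinterval the trapezoid contributes (Δs_i/2)·[g(s_{i-1}) + g(s_i)].
Sum = 36.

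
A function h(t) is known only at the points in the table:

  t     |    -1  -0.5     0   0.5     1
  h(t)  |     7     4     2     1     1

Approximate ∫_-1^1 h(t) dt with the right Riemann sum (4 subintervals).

Δt = 0.5.
Sum = 0.5·[4 + 2 + 1 + 1] = 4.

4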